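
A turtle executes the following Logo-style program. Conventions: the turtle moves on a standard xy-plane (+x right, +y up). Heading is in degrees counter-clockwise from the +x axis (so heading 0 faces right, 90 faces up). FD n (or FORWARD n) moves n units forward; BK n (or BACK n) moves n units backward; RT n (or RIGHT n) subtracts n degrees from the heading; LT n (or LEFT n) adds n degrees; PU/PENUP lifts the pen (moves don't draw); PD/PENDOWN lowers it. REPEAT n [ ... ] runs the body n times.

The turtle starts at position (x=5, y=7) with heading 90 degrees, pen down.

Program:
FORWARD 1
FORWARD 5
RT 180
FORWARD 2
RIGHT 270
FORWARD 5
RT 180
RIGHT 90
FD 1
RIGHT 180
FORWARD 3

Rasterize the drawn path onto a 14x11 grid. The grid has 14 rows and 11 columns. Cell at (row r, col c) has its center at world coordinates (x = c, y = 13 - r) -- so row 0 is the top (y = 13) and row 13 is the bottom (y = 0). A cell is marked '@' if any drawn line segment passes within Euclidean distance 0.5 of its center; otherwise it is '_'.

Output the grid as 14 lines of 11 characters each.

Segment 0: (5,7) -> (5,8)
Segment 1: (5,8) -> (5,13)
Segment 2: (5,13) -> (5,11)
Segment 3: (5,11) -> (10,11)
Segment 4: (10,11) -> (10,12)
Segment 5: (10,12) -> (10,9)

Answer: _____@_____
_____@____@
_____@@@@@@
_____@____@
_____@____@
_____@_____
_____@_____
___________
___________
___________
___________
___________
___________
___________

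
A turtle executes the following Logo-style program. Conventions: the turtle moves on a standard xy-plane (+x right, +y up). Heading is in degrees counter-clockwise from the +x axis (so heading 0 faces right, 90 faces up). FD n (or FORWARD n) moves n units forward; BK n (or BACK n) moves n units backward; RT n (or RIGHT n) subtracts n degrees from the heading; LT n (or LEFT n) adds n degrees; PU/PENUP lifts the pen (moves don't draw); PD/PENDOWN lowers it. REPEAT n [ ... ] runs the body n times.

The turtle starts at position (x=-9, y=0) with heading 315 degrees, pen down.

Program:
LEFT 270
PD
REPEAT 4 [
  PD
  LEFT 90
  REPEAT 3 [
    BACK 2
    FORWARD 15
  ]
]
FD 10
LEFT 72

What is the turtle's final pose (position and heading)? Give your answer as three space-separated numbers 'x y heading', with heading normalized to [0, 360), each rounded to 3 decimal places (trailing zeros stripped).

Executing turtle program step by step:
Start: pos=(-9,0), heading=315, pen down
LT 270: heading 315 -> 225
PD: pen down
REPEAT 4 [
  -- iteration 1/4 --
  PD: pen down
  LT 90: heading 225 -> 315
  REPEAT 3 [
    -- iteration 1/3 --
    BK 2: (-9,0) -> (-10.414,1.414) [heading=315, draw]
    FD 15: (-10.414,1.414) -> (0.192,-9.192) [heading=315, draw]
    -- iteration 2/3 --
    BK 2: (0.192,-9.192) -> (-1.222,-7.778) [heading=315, draw]
    FD 15: (-1.222,-7.778) -> (9.385,-18.385) [heading=315, draw]
    -- iteration 3/3 --
    BK 2: (9.385,-18.385) -> (7.971,-16.971) [heading=315, draw]
    FD 15: (7.971,-16.971) -> (18.577,-27.577) [heading=315, draw]
  ]
  -- iteration 2/4 --
  PD: pen down
  LT 90: heading 315 -> 45
  REPEAT 3 [
    -- iteration 1/3 --
    BK 2: (18.577,-27.577) -> (17.163,-28.991) [heading=45, draw]
    FD 15: (17.163,-28.991) -> (27.77,-18.385) [heading=45, draw]
    -- iteration 2/3 --
    BK 2: (27.77,-18.385) -> (26.355,-19.799) [heading=45, draw]
    FD 15: (26.355,-19.799) -> (36.962,-9.192) [heading=45, draw]
    -- iteration 3/3 --
    BK 2: (36.962,-9.192) -> (35.548,-10.607) [heading=45, draw]
    FD 15: (35.548,-10.607) -> (46.154,0) [heading=45, draw]
  ]
  -- iteration 3/4 --
  PD: pen down
  LT 90: heading 45 -> 135
  REPEAT 3 [
    -- iteration 1/3 --
    BK 2: (46.154,0) -> (47.569,-1.414) [heading=135, draw]
    FD 15: (47.569,-1.414) -> (36.962,9.192) [heading=135, draw]
    -- iteration 2/3 --
    BK 2: (36.962,9.192) -> (38.376,7.778) [heading=135, draw]
    FD 15: (38.376,7.778) -> (27.77,18.385) [heading=135, draw]
    -- iteration 3/3 --
    BK 2: (27.77,18.385) -> (29.184,16.971) [heading=135, draw]
    FD 15: (29.184,16.971) -> (18.577,27.577) [heading=135, draw]
  ]
  -- iteration 4/4 --
  PD: pen down
  LT 90: heading 135 -> 225
  REPEAT 3 [
    -- iteration 1/3 --
    BK 2: (18.577,27.577) -> (19.991,28.991) [heading=225, draw]
    FD 15: (19.991,28.991) -> (9.385,18.385) [heading=225, draw]
    -- iteration 2/3 --
    BK 2: (9.385,18.385) -> (10.799,19.799) [heading=225, draw]
    FD 15: (10.799,19.799) -> (0.192,9.192) [heading=225, draw]
    -- iteration 3/3 --
    BK 2: (0.192,9.192) -> (1.607,10.607) [heading=225, draw]
    FD 15: (1.607,10.607) -> (-9,0) [heading=225, draw]
  ]
]
FD 10: (-9,0) -> (-16.071,-7.071) [heading=225, draw]
LT 72: heading 225 -> 297
Final: pos=(-16.071,-7.071), heading=297, 25 segment(s) drawn

Answer: -16.071 -7.071 297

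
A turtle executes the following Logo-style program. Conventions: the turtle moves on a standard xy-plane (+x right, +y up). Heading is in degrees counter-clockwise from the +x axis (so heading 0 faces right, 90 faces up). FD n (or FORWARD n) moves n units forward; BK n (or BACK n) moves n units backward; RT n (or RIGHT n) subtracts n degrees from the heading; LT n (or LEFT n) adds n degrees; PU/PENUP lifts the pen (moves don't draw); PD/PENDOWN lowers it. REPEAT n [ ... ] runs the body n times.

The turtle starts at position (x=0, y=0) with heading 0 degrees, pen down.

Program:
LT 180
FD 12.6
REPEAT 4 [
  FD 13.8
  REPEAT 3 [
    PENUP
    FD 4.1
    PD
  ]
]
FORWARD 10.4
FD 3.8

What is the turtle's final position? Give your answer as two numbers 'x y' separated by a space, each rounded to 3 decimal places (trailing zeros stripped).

Answer: -131.2 0

Derivation:
Executing turtle program step by step:
Start: pos=(0,0), heading=0, pen down
LT 180: heading 0 -> 180
FD 12.6: (0,0) -> (-12.6,0) [heading=180, draw]
REPEAT 4 [
  -- iteration 1/4 --
  FD 13.8: (-12.6,0) -> (-26.4,0) [heading=180, draw]
  REPEAT 3 [
    -- iteration 1/3 --
    PU: pen up
    FD 4.1: (-26.4,0) -> (-30.5,0) [heading=180, move]
    PD: pen down
    -- iteration 2/3 --
    PU: pen up
    FD 4.1: (-30.5,0) -> (-34.6,0) [heading=180, move]
    PD: pen down
    -- iteration 3/3 --
    PU: pen up
    FD 4.1: (-34.6,0) -> (-38.7,0) [heading=180, move]
    PD: pen down
  ]
  -- iteration 2/4 --
  FD 13.8: (-38.7,0) -> (-52.5,0) [heading=180, draw]
  REPEAT 3 [
    -- iteration 1/3 --
    PU: pen up
    FD 4.1: (-52.5,0) -> (-56.6,0) [heading=180, move]
    PD: pen down
    -- iteration 2/3 --
    PU: pen up
    FD 4.1: (-56.6,0) -> (-60.7,0) [heading=180, move]
    PD: pen down
    -- iteration 3/3 --
    PU: pen up
    FD 4.1: (-60.7,0) -> (-64.8,0) [heading=180, move]
    PD: pen down
  ]
  -- iteration 3/4 --
  FD 13.8: (-64.8,0) -> (-78.6,0) [heading=180, draw]
  REPEAT 3 [
    -- iteration 1/3 --
    PU: pen up
    FD 4.1: (-78.6,0) -> (-82.7,0) [heading=180, move]
    PD: pen down
    -- iteration 2/3 --
    PU: pen up
    FD 4.1: (-82.7,0) -> (-86.8,0) [heading=180, move]
    PD: pen down
    -- iteration 3/3 --
    PU: pen up
    FD 4.1: (-86.8,0) -> (-90.9,0) [heading=180, move]
    PD: pen down
  ]
  -- iteration 4/4 --
  FD 13.8: (-90.9,0) -> (-104.7,0) [heading=180, draw]
  REPEAT 3 [
    -- iteration 1/3 --
    PU: pen up
    FD 4.1: (-104.7,0) -> (-108.8,0) [heading=180, move]
    PD: pen down
    -- iteration 2/3 --
    PU: pen up
    FD 4.1: (-108.8,0) -> (-112.9,0) [heading=180, move]
    PD: pen down
    -- iteration 3/3 --
    PU: pen up
    FD 4.1: (-112.9,0) -> (-117,0) [heading=180, move]
    PD: pen down
  ]
]
FD 10.4: (-117,0) -> (-127.4,0) [heading=180, draw]
FD 3.8: (-127.4,0) -> (-131.2,0) [heading=180, draw]
Final: pos=(-131.2,0), heading=180, 7 segment(s) drawn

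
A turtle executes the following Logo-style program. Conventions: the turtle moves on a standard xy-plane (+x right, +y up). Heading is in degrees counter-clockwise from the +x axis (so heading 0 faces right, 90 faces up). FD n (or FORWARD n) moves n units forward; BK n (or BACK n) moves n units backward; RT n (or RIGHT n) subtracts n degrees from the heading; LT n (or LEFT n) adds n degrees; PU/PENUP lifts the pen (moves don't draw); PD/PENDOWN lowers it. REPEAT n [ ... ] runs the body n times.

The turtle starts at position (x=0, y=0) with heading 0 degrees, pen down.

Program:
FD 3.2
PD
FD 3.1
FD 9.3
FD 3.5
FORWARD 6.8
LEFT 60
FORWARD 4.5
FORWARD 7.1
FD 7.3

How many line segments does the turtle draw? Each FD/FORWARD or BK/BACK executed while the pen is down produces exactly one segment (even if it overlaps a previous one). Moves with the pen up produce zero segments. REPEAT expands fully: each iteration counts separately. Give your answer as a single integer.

Executing turtle program step by step:
Start: pos=(0,0), heading=0, pen down
FD 3.2: (0,0) -> (3.2,0) [heading=0, draw]
PD: pen down
FD 3.1: (3.2,0) -> (6.3,0) [heading=0, draw]
FD 9.3: (6.3,0) -> (15.6,0) [heading=0, draw]
FD 3.5: (15.6,0) -> (19.1,0) [heading=0, draw]
FD 6.8: (19.1,0) -> (25.9,0) [heading=0, draw]
LT 60: heading 0 -> 60
FD 4.5: (25.9,0) -> (28.15,3.897) [heading=60, draw]
FD 7.1: (28.15,3.897) -> (31.7,10.046) [heading=60, draw]
FD 7.3: (31.7,10.046) -> (35.35,16.368) [heading=60, draw]
Final: pos=(35.35,16.368), heading=60, 8 segment(s) drawn
Segments drawn: 8

Answer: 8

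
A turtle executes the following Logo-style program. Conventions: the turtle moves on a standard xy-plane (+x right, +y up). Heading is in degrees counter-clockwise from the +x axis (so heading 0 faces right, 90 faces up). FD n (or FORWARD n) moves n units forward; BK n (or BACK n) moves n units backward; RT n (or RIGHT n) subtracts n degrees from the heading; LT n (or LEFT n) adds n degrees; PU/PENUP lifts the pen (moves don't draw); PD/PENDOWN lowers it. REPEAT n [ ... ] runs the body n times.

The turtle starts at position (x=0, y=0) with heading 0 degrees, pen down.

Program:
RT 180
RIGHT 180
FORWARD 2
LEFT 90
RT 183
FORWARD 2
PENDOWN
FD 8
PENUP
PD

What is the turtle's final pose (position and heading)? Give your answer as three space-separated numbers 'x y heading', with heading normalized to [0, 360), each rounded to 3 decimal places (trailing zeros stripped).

Executing turtle program step by step:
Start: pos=(0,0), heading=0, pen down
RT 180: heading 0 -> 180
RT 180: heading 180 -> 0
FD 2: (0,0) -> (2,0) [heading=0, draw]
LT 90: heading 0 -> 90
RT 183: heading 90 -> 267
FD 2: (2,0) -> (1.895,-1.997) [heading=267, draw]
PD: pen down
FD 8: (1.895,-1.997) -> (1.477,-9.986) [heading=267, draw]
PU: pen up
PD: pen down
Final: pos=(1.477,-9.986), heading=267, 3 segment(s) drawn

Answer: 1.477 -9.986 267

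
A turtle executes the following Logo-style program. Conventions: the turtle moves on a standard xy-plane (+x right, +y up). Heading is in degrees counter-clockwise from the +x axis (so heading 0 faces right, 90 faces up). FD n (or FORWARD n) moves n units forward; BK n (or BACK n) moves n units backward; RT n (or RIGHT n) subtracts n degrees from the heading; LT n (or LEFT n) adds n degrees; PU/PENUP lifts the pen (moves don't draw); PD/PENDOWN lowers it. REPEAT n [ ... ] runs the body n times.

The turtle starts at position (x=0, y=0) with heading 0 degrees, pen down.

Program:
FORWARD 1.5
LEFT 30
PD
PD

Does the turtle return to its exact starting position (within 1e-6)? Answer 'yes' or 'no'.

Answer: no

Derivation:
Executing turtle program step by step:
Start: pos=(0,0), heading=0, pen down
FD 1.5: (0,0) -> (1.5,0) [heading=0, draw]
LT 30: heading 0 -> 30
PD: pen down
PD: pen down
Final: pos=(1.5,0), heading=30, 1 segment(s) drawn

Start position: (0, 0)
Final position: (1.5, 0)
Distance = 1.5; >= 1e-6 -> NOT closed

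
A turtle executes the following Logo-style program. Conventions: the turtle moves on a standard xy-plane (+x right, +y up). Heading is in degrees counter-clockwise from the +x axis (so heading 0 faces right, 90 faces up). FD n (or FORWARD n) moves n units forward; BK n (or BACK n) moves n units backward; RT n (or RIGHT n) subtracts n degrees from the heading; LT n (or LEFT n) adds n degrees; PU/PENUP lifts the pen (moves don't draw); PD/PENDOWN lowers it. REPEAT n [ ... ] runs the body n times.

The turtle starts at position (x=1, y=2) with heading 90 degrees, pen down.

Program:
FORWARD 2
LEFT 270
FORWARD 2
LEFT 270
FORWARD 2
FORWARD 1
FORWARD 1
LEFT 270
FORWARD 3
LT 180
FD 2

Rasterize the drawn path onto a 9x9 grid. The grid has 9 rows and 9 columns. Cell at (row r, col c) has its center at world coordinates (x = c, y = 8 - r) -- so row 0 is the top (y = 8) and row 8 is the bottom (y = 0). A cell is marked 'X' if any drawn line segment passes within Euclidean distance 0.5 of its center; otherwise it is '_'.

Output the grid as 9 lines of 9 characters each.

Segment 0: (1,2) -> (1,4)
Segment 1: (1,4) -> (3,4)
Segment 2: (3,4) -> (3,2)
Segment 3: (3,2) -> (3,1)
Segment 4: (3,1) -> (3,-0)
Segment 5: (3,-0) -> (-0,0)
Segment 6: (-0,0) -> (2,-0)

Answer: _________
_________
_________
_________
_XXX_____
_X_X_____
_X_X_____
___X_____
XXXX_____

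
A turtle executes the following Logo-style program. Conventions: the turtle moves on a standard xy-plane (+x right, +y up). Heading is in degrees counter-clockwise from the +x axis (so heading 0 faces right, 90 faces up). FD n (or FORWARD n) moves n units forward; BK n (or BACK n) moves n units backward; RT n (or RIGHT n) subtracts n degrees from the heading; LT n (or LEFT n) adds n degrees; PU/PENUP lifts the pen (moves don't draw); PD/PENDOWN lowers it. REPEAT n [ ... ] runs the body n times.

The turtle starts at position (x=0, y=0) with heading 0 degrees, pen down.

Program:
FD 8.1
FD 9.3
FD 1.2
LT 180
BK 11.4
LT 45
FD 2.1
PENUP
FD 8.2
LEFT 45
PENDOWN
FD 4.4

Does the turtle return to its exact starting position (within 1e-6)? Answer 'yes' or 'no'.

Answer: no

Derivation:
Executing turtle program step by step:
Start: pos=(0,0), heading=0, pen down
FD 8.1: (0,0) -> (8.1,0) [heading=0, draw]
FD 9.3: (8.1,0) -> (17.4,0) [heading=0, draw]
FD 1.2: (17.4,0) -> (18.6,0) [heading=0, draw]
LT 180: heading 0 -> 180
BK 11.4: (18.6,0) -> (30,0) [heading=180, draw]
LT 45: heading 180 -> 225
FD 2.1: (30,0) -> (28.515,-1.485) [heading=225, draw]
PU: pen up
FD 8.2: (28.515,-1.485) -> (22.717,-7.283) [heading=225, move]
LT 45: heading 225 -> 270
PD: pen down
FD 4.4: (22.717,-7.283) -> (22.717,-11.683) [heading=270, draw]
Final: pos=(22.717,-11.683), heading=270, 6 segment(s) drawn

Start position: (0, 0)
Final position: (22.717, -11.683)
Distance = 25.545; >= 1e-6 -> NOT closed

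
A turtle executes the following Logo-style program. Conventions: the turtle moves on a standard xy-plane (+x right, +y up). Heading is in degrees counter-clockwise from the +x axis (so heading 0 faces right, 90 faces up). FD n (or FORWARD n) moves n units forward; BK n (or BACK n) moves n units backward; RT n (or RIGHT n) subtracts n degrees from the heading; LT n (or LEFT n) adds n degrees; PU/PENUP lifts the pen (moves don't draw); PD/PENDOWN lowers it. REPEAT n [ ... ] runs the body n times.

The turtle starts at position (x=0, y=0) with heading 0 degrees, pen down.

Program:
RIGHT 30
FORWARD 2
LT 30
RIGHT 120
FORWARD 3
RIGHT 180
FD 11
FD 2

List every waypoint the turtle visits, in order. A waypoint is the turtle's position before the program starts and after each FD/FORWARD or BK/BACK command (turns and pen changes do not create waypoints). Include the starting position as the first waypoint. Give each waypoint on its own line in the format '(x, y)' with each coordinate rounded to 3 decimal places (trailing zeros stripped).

Executing turtle program step by step:
Start: pos=(0,0), heading=0, pen down
RT 30: heading 0 -> 330
FD 2: (0,0) -> (1.732,-1) [heading=330, draw]
LT 30: heading 330 -> 0
RT 120: heading 0 -> 240
FD 3: (1.732,-1) -> (0.232,-3.598) [heading=240, draw]
RT 180: heading 240 -> 60
FD 11: (0.232,-3.598) -> (5.732,5.928) [heading=60, draw]
FD 2: (5.732,5.928) -> (6.732,7.66) [heading=60, draw]
Final: pos=(6.732,7.66), heading=60, 4 segment(s) drawn
Waypoints (5 total):
(0, 0)
(1.732, -1)
(0.232, -3.598)
(5.732, 5.928)
(6.732, 7.66)

Answer: (0, 0)
(1.732, -1)
(0.232, -3.598)
(5.732, 5.928)
(6.732, 7.66)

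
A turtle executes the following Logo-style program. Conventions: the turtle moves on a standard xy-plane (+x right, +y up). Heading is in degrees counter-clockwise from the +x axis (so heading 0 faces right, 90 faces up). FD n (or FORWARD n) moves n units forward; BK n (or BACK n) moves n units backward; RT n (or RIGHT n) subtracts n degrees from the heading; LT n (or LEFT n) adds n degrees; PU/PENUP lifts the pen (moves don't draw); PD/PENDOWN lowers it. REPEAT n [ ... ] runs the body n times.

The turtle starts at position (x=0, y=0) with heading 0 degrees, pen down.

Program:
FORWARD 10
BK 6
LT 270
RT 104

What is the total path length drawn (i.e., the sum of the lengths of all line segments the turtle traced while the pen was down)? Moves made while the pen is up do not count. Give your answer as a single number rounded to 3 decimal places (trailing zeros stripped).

Answer: 16

Derivation:
Executing turtle program step by step:
Start: pos=(0,0), heading=0, pen down
FD 10: (0,0) -> (10,0) [heading=0, draw]
BK 6: (10,0) -> (4,0) [heading=0, draw]
LT 270: heading 0 -> 270
RT 104: heading 270 -> 166
Final: pos=(4,0), heading=166, 2 segment(s) drawn

Segment lengths:
  seg 1: (0,0) -> (10,0), length = 10
  seg 2: (10,0) -> (4,0), length = 6
Total = 16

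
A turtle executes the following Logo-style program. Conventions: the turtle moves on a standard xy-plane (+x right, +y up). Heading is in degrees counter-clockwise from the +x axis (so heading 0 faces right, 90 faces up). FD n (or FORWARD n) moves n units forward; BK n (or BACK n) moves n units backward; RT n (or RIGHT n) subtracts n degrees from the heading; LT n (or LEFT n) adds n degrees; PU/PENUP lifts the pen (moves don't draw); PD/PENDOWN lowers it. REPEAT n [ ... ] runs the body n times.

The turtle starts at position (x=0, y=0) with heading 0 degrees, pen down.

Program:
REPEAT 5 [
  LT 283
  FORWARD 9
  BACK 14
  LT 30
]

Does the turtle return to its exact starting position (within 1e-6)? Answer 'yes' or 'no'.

Answer: no

Derivation:
Executing turtle program step by step:
Start: pos=(0,0), heading=0, pen down
REPEAT 5 [
  -- iteration 1/5 --
  LT 283: heading 0 -> 283
  FD 9: (0,0) -> (2.025,-8.769) [heading=283, draw]
  BK 14: (2.025,-8.769) -> (-1.125,4.872) [heading=283, draw]
  LT 30: heading 283 -> 313
  -- iteration 2/5 --
  LT 283: heading 313 -> 236
  FD 9: (-1.125,4.872) -> (-6.157,-2.589) [heading=236, draw]
  BK 14: (-6.157,-2.589) -> (1.671,9.017) [heading=236, draw]
  LT 30: heading 236 -> 266
  -- iteration 3/5 --
  LT 283: heading 266 -> 189
  FD 9: (1.671,9.017) -> (-7.218,7.609) [heading=189, draw]
  BK 14: (-7.218,7.609) -> (6.61,9.799) [heading=189, draw]
  LT 30: heading 189 -> 219
  -- iteration 4/5 --
  LT 283: heading 219 -> 142
  FD 9: (6.61,9.799) -> (-0.482,15.34) [heading=142, draw]
  BK 14: (-0.482,15.34) -> (10.55,6.721) [heading=142, draw]
  LT 30: heading 142 -> 172
  -- iteration 5/5 --
  LT 283: heading 172 -> 95
  FD 9: (10.55,6.721) -> (9.765,15.687) [heading=95, draw]
  BK 14: (9.765,15.687) -> (10.985,1.74) [heading=95, draw]
  LT 30: heading 95 -> 125
]
Final: pos=(10.985,1.74), heading=125, 10 segment(s) drawn

Start position: (0, 0)
Final position: (10.985, 1.74)
Distance = 11.122; >= 1e-6 -> NOT closed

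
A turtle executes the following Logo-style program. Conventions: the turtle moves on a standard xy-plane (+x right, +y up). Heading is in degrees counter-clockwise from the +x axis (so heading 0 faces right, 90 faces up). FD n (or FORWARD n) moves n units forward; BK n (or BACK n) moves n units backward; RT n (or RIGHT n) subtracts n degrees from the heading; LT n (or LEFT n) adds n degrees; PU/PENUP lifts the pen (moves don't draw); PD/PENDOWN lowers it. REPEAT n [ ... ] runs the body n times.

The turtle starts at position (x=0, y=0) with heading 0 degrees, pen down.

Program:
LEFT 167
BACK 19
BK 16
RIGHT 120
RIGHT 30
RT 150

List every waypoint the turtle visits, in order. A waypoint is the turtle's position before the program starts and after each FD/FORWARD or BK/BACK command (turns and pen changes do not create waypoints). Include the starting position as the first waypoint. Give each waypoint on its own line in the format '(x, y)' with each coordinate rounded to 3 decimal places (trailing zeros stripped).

Executing turtle program step by step:
Start: pos=(0,0), heading=0, pen down
LT 167: heading 0 -> 167
BK 19: (0,0) -> (18.513,-4.274) [heading=167, draw]
BK 16: (18.513,-4.274) -> (34.103,-7.873) [heading=167, draw]
RT 120: heading 167 -> 47
RT 30: heading 47 -> 17
RT 150: heading 17 -> 227
Final: pos=(34.103,-7.873), heading=227, 2 segment(s) drawn
Waypoints (3 total):
(0, 0)
(18.513, -4.274)
(34.103, -7.873)

Answer: (0, 0)
(18.513, -4.274)
(34.103, -7.873)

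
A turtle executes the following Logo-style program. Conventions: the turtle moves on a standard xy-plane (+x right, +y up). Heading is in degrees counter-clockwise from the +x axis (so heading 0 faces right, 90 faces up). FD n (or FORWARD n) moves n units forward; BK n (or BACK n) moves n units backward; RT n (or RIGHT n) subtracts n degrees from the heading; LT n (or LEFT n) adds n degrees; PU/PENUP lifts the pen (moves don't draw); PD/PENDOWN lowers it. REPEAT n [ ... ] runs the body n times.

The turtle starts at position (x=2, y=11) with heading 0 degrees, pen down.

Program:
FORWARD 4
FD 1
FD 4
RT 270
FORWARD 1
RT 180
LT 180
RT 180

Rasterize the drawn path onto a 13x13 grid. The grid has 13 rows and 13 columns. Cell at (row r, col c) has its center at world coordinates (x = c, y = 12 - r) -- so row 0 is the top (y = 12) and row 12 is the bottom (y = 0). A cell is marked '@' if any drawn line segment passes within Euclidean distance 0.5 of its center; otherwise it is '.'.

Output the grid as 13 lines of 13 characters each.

Segment 0: (2,11) -> (6,11)
Segment 1: (6,11) -> (7,11)
Segment 2: (7,11) -> (11,11)
Segment 3: (11,11) -> (11,12)

Answer: ...........@.
..@@@@@@@@@@.
.............
.............
.............
.............
.............
.............
.............
.............
.............
.............
.............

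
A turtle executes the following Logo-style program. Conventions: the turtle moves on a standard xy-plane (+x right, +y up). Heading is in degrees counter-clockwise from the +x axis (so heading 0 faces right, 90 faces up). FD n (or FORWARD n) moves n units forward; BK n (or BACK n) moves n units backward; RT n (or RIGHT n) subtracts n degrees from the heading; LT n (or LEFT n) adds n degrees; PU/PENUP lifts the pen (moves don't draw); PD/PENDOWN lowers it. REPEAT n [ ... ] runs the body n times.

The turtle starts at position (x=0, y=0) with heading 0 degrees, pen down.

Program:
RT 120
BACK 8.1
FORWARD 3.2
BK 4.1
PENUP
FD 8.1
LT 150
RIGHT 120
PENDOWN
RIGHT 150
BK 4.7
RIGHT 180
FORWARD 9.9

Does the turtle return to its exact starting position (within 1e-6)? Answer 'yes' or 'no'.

Answer: no

Derivation:
Executing turtle program step by step:
Start: pos=(0,0), heading=0, pen down
RT 120: heading 0 -> 240
BK 8.1: (0,0) -> (4.05,7.015) [heading=240, draw]
FD 3.2: (4.05,7.015) -> (2.45,4.244) [heading=240, draw]
BK 4.1: (2.45,4.244) -> (4.5,7.794) [heading=240, draw]
PU: pen up
FD 8.1: (4.5,7.794) -> (0.45,0.779) [heading=240, move]
LT 150: heading 240 -> 30
RT 120: heading 30 -> 270
PD: pen down
RT 150: heading 270 -> 120
BK 4.7: (0.45,0.779) -> (2.8,-3.291) [heading=120, draw]
RT 180: heading 120 -> 300
FD 9.9: (2.8,-3.291) -> (7.75,-11.865) [heading=300, draw]
Final: pos=(7.75,-11.865), heading=300, 5 segment(s) drawn

Start position: (0, 0)
Final position: (7.75, -11.865)
Distance = 14.171; >= 1e-6 -> NOT closed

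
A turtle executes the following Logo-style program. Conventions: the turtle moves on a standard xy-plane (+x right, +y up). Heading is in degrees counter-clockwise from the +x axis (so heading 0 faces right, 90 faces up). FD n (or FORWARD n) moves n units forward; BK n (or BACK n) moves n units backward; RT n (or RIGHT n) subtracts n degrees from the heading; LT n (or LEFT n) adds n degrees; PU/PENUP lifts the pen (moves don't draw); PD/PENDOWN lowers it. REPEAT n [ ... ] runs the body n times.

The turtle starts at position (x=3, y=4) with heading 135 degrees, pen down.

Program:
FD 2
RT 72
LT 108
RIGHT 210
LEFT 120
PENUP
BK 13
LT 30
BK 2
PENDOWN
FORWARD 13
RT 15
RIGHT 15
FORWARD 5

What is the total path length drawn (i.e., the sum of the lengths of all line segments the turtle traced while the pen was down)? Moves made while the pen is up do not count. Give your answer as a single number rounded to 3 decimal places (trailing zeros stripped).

Answer: 20

Derivation:
Executing turtle program step by step:
Start: pos=(3,4), heading=135, pen down
FD 2: (3,4) -> (1.586,5.414) [heading=135, draw]
RT 72: heading 135 -> 63
LT 108: heading 63 -> 171
RT 210: heading 171 -> 321
LT 120: heading 321 -> 81
PU: pen up
BK 13: (1.586,5.414) -> (-0.448,-7.426) [heading=81, move]
LT 30: heading 81 -> 111
BK 2: (-0.448,-7.426) -> (0.269,-9.293) [heading=111, move]
PD: pen down
FD 13: (0.269,-9.293) -> (-4.39,2.844) [heading=111, draw]
RT 15: heading 111 -> 96
RT 15: heading 96 -> 81
FD 5: (-4.39,2.844) -> (-3.608,7.782) [heading=81, draw]
Final: pos=(-3.608,7.782), heading=81, 3 segment(s) drawn

Segment lengths:
  seg 1: (3,4) -> (1.586,5.414), length = 2
  seg 2: (0.269,-9.293) -> (-4.39,2.844), length = 13
  seg 3: (-4.39,2.844) -> (-3.608,7.782), length = 5
Total = 20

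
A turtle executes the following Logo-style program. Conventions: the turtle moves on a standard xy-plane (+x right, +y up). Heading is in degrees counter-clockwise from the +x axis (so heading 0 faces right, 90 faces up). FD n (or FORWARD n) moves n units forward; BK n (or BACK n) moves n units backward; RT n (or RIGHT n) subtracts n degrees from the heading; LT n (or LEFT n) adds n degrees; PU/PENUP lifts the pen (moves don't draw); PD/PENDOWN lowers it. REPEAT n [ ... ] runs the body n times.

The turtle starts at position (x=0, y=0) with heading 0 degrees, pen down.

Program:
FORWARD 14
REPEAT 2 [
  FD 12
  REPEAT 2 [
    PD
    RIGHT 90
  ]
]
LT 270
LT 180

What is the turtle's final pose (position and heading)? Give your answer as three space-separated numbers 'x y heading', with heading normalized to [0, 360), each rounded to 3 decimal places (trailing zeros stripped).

Executing turtle program step by step:
Start: pos=(0,0), heading=0, pen down
FD 14: (0,0) -> (14,0) [heading=0, draw]
REPEAT 2 [
  -- iteration 1/2 --
  FD 12: (14,0) -> (26,0) [heading=0, draw]
  REPEAT 2 [
    -- iteration 1/2 --
    PD: pen down
    RT 90: heading 0 -> 270
    -- iteration 2/2 --
    PD: pen down
    RT 90: heading 270 -> 180
  ]
  -- iteration 2/2 --
  FD 12: (26,0) -> (14,0) [heading=180, draw]
  REPEAT 2 [
    -- iteration 1/2 --
    PD: pen down
    RT 90: heading 180 -> 90
    -- iteration 2/2 --
    PD: pen down
    RT 90: heading 90 -> 0
  ]
]
LT 270: heading 0 -> 270
LT 180: heading 270 -> 90
Final: pos=(14,0), heading=90, 3 segment(s) drawn

Answer: 14 0 90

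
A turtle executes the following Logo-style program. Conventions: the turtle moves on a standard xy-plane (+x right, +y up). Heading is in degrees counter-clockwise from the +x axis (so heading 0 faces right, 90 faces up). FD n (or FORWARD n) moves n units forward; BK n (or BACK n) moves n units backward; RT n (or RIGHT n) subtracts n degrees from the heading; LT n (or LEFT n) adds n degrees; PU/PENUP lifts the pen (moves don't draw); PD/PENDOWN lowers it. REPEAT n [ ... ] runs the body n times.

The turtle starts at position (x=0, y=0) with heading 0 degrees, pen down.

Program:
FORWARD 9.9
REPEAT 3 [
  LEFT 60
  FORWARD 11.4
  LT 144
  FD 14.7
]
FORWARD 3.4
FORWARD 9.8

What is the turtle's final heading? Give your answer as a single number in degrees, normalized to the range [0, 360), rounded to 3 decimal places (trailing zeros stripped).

Answer: 252

Derivation:
Executing turtle program step by step:
Start: pos=(0,0), heading=0, pen down
FD 9.9: (0,0) -> (9.9,0) [heading=0, draw]
REPEAT 3 [
  -- iteration 1/3 --
  LT 60: heading 0 -> 60
  FD 11.4: (9.9,0) -> (15.6,9.873) [heading=60, draw]
  LT 144: heading 60 -> 204
  FD 14.7: (15.6,9.873) -> (2.171,3.894) [heading=204, draw]
  -- iteration 2/3 --
  LT 60: heading 204 -> 264
  FD 11.4: (2.171,3.894) -> (0.979,-7.444) [heading=264, draw]
  LT 144: heading 264 -> 48
  FD 14.7: (0.979,-7.444) -> (10.815,3.48) [heading=48, draw]
  -- iteration 3/3 --
  LT 60: heading 48 -> 108
  FD 11.4: (10.815,3.48) -> (7.293,14.322) [heading=108, draw]
  LT 144: heading 108 -> 252
  FD 14.7: (7.293,14.322) -> (2.75,0.342) [heading=252, draw]
]
FD 3.4: (2.75,0.342) -> (1.699,-2.892) [heading=252, draw]
FD 9.8: (1.699,-2.892) -> (-1.329,-12.212) [heading=252, draw]
Final: pos=(-1.329,-12.212), heading=252, 9 segment(s) drawn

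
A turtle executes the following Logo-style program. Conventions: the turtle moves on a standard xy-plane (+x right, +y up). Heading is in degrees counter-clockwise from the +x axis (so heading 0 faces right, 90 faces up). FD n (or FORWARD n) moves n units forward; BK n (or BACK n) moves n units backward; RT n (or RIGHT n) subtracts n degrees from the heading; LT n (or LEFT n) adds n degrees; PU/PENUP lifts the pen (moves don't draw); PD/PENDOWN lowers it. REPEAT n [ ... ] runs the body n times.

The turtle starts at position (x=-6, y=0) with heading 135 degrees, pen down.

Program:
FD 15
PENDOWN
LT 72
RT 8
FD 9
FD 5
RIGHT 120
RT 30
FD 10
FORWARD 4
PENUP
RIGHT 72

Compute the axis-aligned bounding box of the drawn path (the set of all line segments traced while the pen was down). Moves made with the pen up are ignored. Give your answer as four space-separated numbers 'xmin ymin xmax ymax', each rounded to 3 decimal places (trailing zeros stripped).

Answer: -29.844 0 -6 16.615

Derivation:
Executing turtle program step by step:
Start: pos=(-6,0), heading=135, pen down
FD 15: (-6,0) -> (-16.607,10.607) [heading=135, draw]
PD: pen down
LT 72: heading 135 -> 207
RT 8: heading 207 -> 199
FD 9: (-16.607,10.607) -> (-25.116,7.676) [heading=199, draw]
FD 5: (-25.116,7.676) -> (-29.844,6.049) [heading=199, draw]
RT 120: heading 199 -> 79
RT 30: heading 79 -> 49
FD 10: (-29.844,6.049) -> (-23.283,13.596) [heading=49, draw]
FD 4: (-23.283,13.596) -> (-20.659,16.615) [heading=49, draw]
PU: pen up
RT 72: heading 49 -> 337
Final: pos=(-20.659,16.615), heading=337, 5 segment(s) drawn

Segment endpoints: x in {-29.844, -25.116, -23.283, -20.659, -16.607, -6}, y in {0, 6.049, 7.676, 10.607, 13.596, 16.615}
xmin=-29.844, ymin=0, xmax=-6, ymax=16.615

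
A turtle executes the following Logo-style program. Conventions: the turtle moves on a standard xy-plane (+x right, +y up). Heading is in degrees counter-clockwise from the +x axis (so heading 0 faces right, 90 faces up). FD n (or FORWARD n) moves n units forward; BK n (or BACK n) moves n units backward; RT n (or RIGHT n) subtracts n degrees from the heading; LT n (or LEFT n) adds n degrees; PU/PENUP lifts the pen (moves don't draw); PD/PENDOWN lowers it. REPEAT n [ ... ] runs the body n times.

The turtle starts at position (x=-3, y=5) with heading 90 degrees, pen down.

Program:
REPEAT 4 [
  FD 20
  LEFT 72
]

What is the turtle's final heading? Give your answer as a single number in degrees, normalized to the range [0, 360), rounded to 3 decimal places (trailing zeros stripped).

Executing turtle program step by step:
Start: pos=(-3,5), heading=90, pen down
REPEAT 4 [
  -- iteration 1/4 --
  FD 20: (-3,5) -> (-3,25) [heading=90, draw]
  LT 72: heading 90 -> 162
  -- iteration 2/4 --
  FD 20: (-3,25) -> (-22.021,31.18) [heading=162, draw]
  LT 72: heading 162 -> 234
  -- iteration 3/4 --
  FD 20: (-22.021,31.18) -> (-33.777,15) [heading=234, draw]
  LT 72: heading 234 -> 306
  -- iteration 4/4 --
  FD 20: (-33.777,15) -> (-22.021,-1.18) [heading=306, draw]
  LT 72: heading 306 -> 18
]
Final: pos=(-22.021,-1.18), heading=18, 4 segment(s) drawn

Answer: 18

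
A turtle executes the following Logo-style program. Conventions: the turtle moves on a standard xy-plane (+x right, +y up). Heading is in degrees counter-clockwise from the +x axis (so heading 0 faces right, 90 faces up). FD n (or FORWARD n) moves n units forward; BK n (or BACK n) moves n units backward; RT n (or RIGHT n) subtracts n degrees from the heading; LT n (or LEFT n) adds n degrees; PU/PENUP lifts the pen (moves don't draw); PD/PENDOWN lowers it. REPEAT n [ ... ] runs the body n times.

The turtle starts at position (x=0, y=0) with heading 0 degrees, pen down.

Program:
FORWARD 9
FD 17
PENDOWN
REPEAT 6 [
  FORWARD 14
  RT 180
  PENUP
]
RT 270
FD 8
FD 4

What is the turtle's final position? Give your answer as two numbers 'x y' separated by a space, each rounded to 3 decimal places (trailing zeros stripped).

Executing turtle program step by step:
Start: pos=(0,0), heading=0, pen down
FD 9: (0,0) -> (9,0) [heading=0, draw]
FD 17: (9,0) -> (26,0) [heading=0, draw]
PD: pen down
REPEAT 6 [
  -- iteration 1/6 --
  FD 14: (26,0) -> (40,0) [heading=0, draw]
  RT 180: heading 0 -> 180
  PU: pen up
  -- iteration 2/6 --
  FD 14: (40,0) -> (26,0) [heading=180, move]
  RT 180: heading 180 -> 0
  PU: pen up
  -- iteration 3/6 --
  FD 14: (26,0) -> (40,0) [heading=0, move]
  RT 180: heading 0 -> 180
  PU: pen up
  -- iteration 4/6 --
  FD 14: (40,0) -> (26,0) [heading=180, move]
  RT 180: heading 180 -> 0
  PU: pen up
  -- iteration 5/6 --
  FD 14: (26,0) -> (40,0) [heading=0, move]
  RT 180: heading 0 -> 180
  PU: pen up
  -- iteration 6/6 --
  FD 14: (40,0) -> (26,0) [heading=180, move]
  RT 180: heading 180 -> 0
  PU: pen up
]
RT 270: heading 0 -> 90
FD 8: (26,0) -> (26,8) [heading=90, move]
FD 4: (26,8) -> (26,12) [heading=90, move]
Final: pos=(26,12), heading=90, 3 segment(s) drawn

Answer: 26 12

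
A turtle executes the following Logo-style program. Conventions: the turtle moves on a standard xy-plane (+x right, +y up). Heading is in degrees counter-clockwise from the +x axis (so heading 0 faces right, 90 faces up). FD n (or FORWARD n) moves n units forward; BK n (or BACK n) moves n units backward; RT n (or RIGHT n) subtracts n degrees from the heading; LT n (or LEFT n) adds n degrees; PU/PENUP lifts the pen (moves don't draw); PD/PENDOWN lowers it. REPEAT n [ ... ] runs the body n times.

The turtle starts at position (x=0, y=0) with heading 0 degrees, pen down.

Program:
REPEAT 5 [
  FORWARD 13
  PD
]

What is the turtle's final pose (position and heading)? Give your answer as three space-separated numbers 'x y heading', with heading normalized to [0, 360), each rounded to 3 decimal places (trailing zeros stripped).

Executing turtle program step by step:
Start: pos=(0,0), heading=0, pen down
REPEAT 5 [
  -- iteration 1/5 --
  FD 13: (0,0) -> (13,0) [heading=0, draw]
  PD: pen down
  -- iteration 2/5 --
  FD 13: (13,0) -> (26,0) [heading=0, draw]
  PD: pen down
  -- iteration 3/5 --
  FD 13: (26,0) -> (39,0) [heading=0, draw]
  PD: pen down
  -- iteration 4/5 --
  FD 13: (39,0) -> (52,0) [heading=0, draw]
  PD: pen down
  -- iteration 5/5 --
  FD 13: (52,0) -> (65,0) [heading=0, draw]
  PD: pen down
]
Final: pos=(65,0), heading=0, 5 segment(s) drawn

Answer: 65 0 0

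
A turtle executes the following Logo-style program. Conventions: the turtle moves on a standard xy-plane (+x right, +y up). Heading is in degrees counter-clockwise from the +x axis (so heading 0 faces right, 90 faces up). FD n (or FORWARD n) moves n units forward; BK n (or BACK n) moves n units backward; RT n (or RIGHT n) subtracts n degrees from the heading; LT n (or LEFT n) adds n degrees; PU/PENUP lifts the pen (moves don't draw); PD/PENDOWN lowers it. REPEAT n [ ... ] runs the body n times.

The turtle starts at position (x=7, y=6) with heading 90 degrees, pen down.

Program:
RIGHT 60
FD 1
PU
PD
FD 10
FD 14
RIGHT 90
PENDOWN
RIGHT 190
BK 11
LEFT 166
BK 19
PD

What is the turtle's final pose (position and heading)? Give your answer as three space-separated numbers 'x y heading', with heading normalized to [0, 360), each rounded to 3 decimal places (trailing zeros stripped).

Answer: 30.427 27.059 276

Derivation:
Executing turtle program step by step:
Start: pos=(7,6), heading=90, pen down
RT 60: heading 90 -> 30
FD 1: (7,6) -> (7.866,6.5) [heading=30, draw]
PU: pen up
PD: pen down
FD 10: (7.866,6.5) -> (16.526,11.5) [heading=30, draw]
FD 14: (16.526,11.5) -> (28.651,18.5) [heading=30, draw]
RT 90: heading 30 -> 300
PD: pen down
RT 190: heading 300 -> 110
BK 11: (28.651,18.5) -> (32.413,8.163) [heading=110, draw]
LT 166: heading 110 -> 276
BK 19: (32.413,8.163) -> (30.427,27.059) [heading=276, draw]
PD: pen down
Final: pos=(30.427,27.059), heading=276, 5 segment(s) drawn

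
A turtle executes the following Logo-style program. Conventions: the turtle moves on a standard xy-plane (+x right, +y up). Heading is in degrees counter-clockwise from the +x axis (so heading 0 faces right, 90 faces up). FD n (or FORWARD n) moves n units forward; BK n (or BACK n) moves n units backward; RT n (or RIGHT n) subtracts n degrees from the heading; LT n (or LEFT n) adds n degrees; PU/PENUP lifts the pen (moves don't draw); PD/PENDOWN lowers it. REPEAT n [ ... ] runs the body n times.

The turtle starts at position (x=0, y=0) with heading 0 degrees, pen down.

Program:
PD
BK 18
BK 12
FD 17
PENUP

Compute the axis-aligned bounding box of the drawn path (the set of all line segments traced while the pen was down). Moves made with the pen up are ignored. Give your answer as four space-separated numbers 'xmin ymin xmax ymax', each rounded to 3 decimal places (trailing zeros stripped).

Answer: -30 0 0 0

Derivation:
Executing turtle program step by step:
Start: pos=(0,0), heading=0, pen down
PD: pen down
BK 18: (0,0) -> (-18,0) [heading=0, draw]
BK 12: (-18,0) -> (-30,0) [heading=0, draw]
FD 17: (-30,0) -> (-13,0) [heading=0, draw]
PU: pen up
Final: pos=(-13,0), heading=0, 3 segment(s) drawn

Segment endpoints: x in {-30, -18, -13, 0}, y in {0}
xmin=-30, ymin=0, xmax=0, ymax=0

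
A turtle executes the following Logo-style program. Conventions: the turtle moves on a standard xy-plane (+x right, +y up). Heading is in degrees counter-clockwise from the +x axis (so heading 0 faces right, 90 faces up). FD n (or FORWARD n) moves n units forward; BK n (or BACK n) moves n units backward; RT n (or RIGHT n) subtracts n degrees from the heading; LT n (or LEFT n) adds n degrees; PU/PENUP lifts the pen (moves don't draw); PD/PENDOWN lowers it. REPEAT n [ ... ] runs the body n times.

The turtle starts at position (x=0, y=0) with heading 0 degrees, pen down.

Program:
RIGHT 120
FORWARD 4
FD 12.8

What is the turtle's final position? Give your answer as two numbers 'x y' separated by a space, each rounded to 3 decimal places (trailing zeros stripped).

Executing turtle program step by step:
Start: pos=(0,0), heading=0, pen down
RT 120: heading 0 -> 240
FD 4: (0,0) -> (-2,-3.464) [heading=240, draw]
FD 12.8: (-2,-3.464) -> (-8.4,-14.549) [heading=240, draw]
Final: pos=(-8.4,-14.549), heading=240, 2 segment(s) drawn

Answer: -8.4 -14.549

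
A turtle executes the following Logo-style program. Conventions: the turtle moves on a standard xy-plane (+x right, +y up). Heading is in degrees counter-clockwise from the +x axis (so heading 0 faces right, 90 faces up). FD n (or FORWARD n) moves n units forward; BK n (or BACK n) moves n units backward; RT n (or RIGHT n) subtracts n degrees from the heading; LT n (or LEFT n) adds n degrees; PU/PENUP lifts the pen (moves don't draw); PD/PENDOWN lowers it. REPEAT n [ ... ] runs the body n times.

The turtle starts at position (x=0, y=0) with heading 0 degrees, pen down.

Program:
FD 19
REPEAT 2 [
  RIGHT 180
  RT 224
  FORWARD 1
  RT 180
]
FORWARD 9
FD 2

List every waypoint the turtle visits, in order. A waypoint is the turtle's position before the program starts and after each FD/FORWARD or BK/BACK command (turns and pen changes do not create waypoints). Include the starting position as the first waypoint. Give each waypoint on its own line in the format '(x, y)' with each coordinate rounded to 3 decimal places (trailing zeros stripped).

Answer: (0, 0)
(19, 0)
(19.719, -0.695)
(19.684, 0.305)
(19.999, -8.69)
(20.068, -10.689)

Derivation:
Executing turtle program step by step:
Start: pos=(0,0), heading=0, pen down
FD 19: (0,0) -> (19,0) [heading=0, draw]
REPEAT 2 [
  -- iteration 1/2 --
  RT 180: heading 0 -> 180
  RT 224: heading 180 -> 316
  FD 1: (19,0) -> (19.719,-0.695) [heading=316, draw]
  RT 180: heading 316 -> 136
  -- iteration 2/2 --
  RT 180: heading 136 -> 316
  RT 224: heading 316 -> 92
  FD 1: (19.719,-0.695) -> (19.684,0.305) [heading=92, draw]
  RT 180: heading 92 -> 272
]
FD 9: (19.684,0.305) -> (19.999,-8.69) [heading=272, draw]
FD 2: (19.999,-8.69) -> (20.068,-10.689) [heading=272, draw]
Final: pos=(20.068,-10.689), heading=272, 5 segment(s) drawn
Waypoints (6 total):
(0, 0)
(19, 0)
(19.719, -0.695)
(19.684, 0.305)
(19.999, -8.69)
(20.068, -10.689)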